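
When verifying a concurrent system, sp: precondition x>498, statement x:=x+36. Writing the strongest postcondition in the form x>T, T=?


Formula: sp(P, x:=E) = exists old_x. (x = E[old_x/x]) AND P[old_x/x] (old_x is the value of x before the assignment; eliminate old_x by solving x = E[old_x/x] for old_x)
Step 1: Precondition P: x>498, i.e. old_x > 498
Step 2: Assignment gives x = old_x + 36, so old_x = x - 36
Step 3: Substitute into P: x - 36 > 498
Step 4: Simplify: x > 498+36 = 534

534


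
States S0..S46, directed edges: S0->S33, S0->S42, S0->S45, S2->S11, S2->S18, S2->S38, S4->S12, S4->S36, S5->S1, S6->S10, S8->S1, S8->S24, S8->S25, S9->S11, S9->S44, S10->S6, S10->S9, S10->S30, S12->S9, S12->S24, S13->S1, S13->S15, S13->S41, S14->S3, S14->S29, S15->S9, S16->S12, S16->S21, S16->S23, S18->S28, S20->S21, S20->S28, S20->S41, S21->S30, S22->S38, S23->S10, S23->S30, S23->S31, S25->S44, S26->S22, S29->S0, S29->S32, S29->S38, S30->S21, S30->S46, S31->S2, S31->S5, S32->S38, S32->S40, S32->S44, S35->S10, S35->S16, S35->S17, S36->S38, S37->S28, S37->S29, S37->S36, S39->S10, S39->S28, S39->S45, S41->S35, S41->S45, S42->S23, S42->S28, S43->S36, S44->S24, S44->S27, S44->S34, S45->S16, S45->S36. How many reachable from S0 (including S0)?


BFS from S0:
  layer 0: {S0}
  layer 1: {S33, S42, S45}
  layer 2: {S16, S23, S28, S36}
  layer 3: {S10, S12, S21, S30, S31, S38}
  layer 4: {S2, S5, S6, S9, S24, S46}
  layer 5: {S1, S11, S18, S44}
  layer 6: {S27, S34}
Reachable set: {S0, S1, S2, S5, S6, S9, S10, S11, S12, S16, S18, S21, S23, S24, S27, S28, S30, S31, S33, S34, S36, S38, S42, S44, S45, S46}
Count = 26

26


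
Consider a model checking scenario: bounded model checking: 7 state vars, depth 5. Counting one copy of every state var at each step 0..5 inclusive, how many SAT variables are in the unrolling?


BMC unrolls to depth k, creating one copy of each state var for steps 0..k.
Step count = 5 + 1 = 6 (steps 0 through 5)
Vars per step = 7
Total = 7 * 6 = 42

42


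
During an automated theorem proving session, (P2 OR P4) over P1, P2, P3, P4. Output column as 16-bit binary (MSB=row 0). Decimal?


Formula: (P2 OR P4) over P1, P2, P3, P4 (16 rows)
Evaluate each row (bits = P1,P2,P3,P4, MSB first):
  row 0 [0000]: (0 OR 0) -> 0
  row 1 [0001]: (0 OR 1) -> 1
  row 2 [0010]: (0 OR 0) -> 0
  row 3 [0011]: (0 OR 1) -> 1
  row 4 [0100]: (1 OR 0) -> 1
  row 5 [0101]: (1 OR 1) -> 1
  row 6 [0110]: (1 OR 0) -> 1
  row 7 [0111]: (1 OR 1) -> 1
  row 8 [1000]: (0 OR 0) -> 0
  row 9 [1001]: (0 OR 1) -> 1
  row 10 [1010]: (0 OR 0) -> 0
  row 11 [1011]: (0 OR 1) -> 1
  row 12 [1100]: (1 OR 0) -> 1
  row 13 [1101]: (1 OR 1) -> 1
  row 14 [1110]: (1 OR 0) -> 1
  row 15 [1111]: (1 OR 1) -> 1
Full result column, 4 rows per line (P1,P2 fixed per line; P3,P4 runs 00..11 left to right):
  rows 0-3 [P1,P2=00]: 0101  = hex 5
  rows 4-7 [P1,P2=01]: 1111  = hex F
  rows 8-11 [P1,P2=10]: 0101  = hex 5
  rows 12-15 [P1,P2=11]: 1111  = hex F
Output column (row 0 .. row 15) = 0101111101011111
Output column grouped in 4s = 0101 1111 0101 1111 = 0x5F5F
Convert to decimal digit by digit (value = value*16 + digit):
  5 -> 5
  5*16 + 15 (F) = 95
  95*16 + 5 = 1525
  1525*16 + 15 (F) = 24415
Decimal = 24415

24415


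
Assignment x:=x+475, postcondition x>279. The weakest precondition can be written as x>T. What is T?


Formula: wp(x:=E, P) = P[E/x] (substitute E for x in postcondition)
Step 1: Postcondition: x>279
Step 2: Substitute x+475 for x: x+475>279
Step 3: Solve for x: x > 279-475 = -196

-196


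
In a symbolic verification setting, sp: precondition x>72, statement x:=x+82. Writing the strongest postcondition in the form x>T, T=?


Formula: sp(P, x:=E) = exists old_x. (x = E[old_x/x]) AND P[old_x/x] (old_x is the value of x before the assignment; eliminate old_x by solving x = E[old_x/x] for old_x)
Step 1: Precondition P: x>72, i.e. old_x > 72
Step 2: Assignment gives x = old_x + 82, so old_x = x - 82
Step 3: Substitute into P: x - 82 > 72
Step 4: Simplify: x > 72+82 = 154

154


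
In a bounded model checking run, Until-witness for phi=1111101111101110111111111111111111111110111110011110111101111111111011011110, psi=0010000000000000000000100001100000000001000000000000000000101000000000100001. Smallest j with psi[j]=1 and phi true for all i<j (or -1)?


(phi U psi) at 0: need smallest j with psi[j]=1 and phi[i]=1 for all i in [0,j).
Scan from step 0:
  step 0: phi=1, psi=0 -> continue
  step 1: phi=1, psi=0 -> continue
  step 2: psi=1 and phi held for [0,2) -> witness found
Witness step = 2

2


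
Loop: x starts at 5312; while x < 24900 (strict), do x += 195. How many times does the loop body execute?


Step 1: x goes from 5312 toward 24900 by 195; the body runs while x<24900, so iterations = ceil((bound-start)/step)
Step 2: Distance=19588
Step 3: ceil(19588/195)=101

101


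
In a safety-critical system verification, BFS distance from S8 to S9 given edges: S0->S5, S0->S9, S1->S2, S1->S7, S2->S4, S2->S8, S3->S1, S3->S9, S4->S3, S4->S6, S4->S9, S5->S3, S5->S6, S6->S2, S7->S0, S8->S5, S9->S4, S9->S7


BFS layer-by-layer from S8:
  dist 0: {S8}
  dist 1: {S5}
  dist 2: {S3, S6}
  dist 3: {S1, S2, S9}
  -> S9 reached at distance 3
Shortest path length = 3

3


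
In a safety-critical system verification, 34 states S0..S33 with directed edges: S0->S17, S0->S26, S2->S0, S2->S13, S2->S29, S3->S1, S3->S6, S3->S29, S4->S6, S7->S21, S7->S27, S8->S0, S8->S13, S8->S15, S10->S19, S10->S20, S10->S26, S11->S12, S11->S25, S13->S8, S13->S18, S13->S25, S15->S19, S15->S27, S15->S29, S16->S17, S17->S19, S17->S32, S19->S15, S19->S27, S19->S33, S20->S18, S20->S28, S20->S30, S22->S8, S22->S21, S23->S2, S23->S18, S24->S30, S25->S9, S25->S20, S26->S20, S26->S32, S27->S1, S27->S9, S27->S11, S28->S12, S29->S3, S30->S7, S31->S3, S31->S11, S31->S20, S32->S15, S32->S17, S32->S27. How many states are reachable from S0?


BFS from S0:
  layer 0: {S0}
  layer 1: {S17, S26}
  layer 2: {S19, S20, S32}
  layer 3: {S15, S18, S27, S28, S30, S33}
  layer 4: {S1, S7, S9, S11, S12, S29}
  layer 5: {S3, S21, S25}
  layer 6: {S6}
Reachable set: {S0, S1, S3, S6, S7, S9, S11, S12, S15, S17, S18, S19, S20, S21, S25, S26, S27, S28, S29, S30, S32, S33}
Count = 22

22


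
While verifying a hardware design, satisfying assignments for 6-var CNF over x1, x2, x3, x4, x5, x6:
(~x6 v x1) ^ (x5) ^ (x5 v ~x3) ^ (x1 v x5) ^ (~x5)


CNF with 5 clauses over 6 vars (64 assignments).
An assignment satisfies CNF iff every clause has >=1 true literal.
Check each row (bits = x1,x2,x3,x4,x5,x6; clause T/F shown):
  row 0 [000000]: clauses=TFTFT -> 0
  row 1 [000001]: clauses=FFTFT -> 0
  row 2 [000010]: clauses=TTTTF -> 0
  row 3 [000011]: clauses=FTTTF -> 0
  row 4 [000100]: clauses=TFTFT -> 0
  (every remaining row is evaluated the same way; all 64 results are listed next)
Full result column, 8 rows per line (x1,x2,x3 fixed per line; x4,x5,x6 runs 000..111 left to right):
  rows 0-7 [x1,x2,x3=000]: 00000000  (ones: 0)
  rows 8-15 [x1,x2,x3=001]: 00000000  (ones: 0)
  rows 16-23 [x1,x2,x3=010]: 00000000  (ones: 0)
  rows 24-31 [x1,x2,x3=011]: 00000000  (ones: 0)
  rows 32-39 [x1,x2,x3=100]: 00000000  (ones: 0)
  rows 40-47 [x1,x2,x3=101]: 00000000  (ones: 0)
  rows 48-55 [x1,x2,x3=110]: 00000000  (ones: 0)
  rows 56-63 [x1,x2,x3=111]: 00000000  (ones: 0)
Satisfying assignments = 0+0+0+0+0+0+0+0 = 0

0


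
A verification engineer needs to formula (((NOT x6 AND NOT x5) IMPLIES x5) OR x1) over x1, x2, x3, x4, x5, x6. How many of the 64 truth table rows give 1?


Formula: (((NOT x6 AND NOT x5) IMPLIES x5) OR x1) over 6 vars (64 rows)
Evaluate each row (x1, x2, x3, x4, x5, x6 as bits, MSB first):
  row 0 [000000]: (((NOT 0 AND NOT 0) IMPLIES 0) OR 0) -> 0
  row 1 [000001]: (((NOT 1 AND NOT 0) IMPLIES 0) OR 0) -> 1
  row 2 [000010]: (((NOT 0 AND NOT 1) IMPLIES 1) OR 0) -> 1
  row 3 [000011]: (((NOT 1 AND NOT 1) IMPLIES 1) OR 0) -> 1
  row 4 [000100]: (((NOT 0 AND NOT 0) IMPLIES 0) OR 0) -> 0
  (every remaining row is evaluated the same way; all 64 results are listed next)
Full result column, 8 rows per line (x1,x2,x3 fixed per line; x4,x5,x6 runs 000..111 left to right):
  rows 0-7 [x1,x2,x3=000]: 01110111  (ones: 6)
  rows 8-15 [x1,x2,x3=001]: 01110111  (ones: 6)
  rows 16-23 [x1,x2,x3=010]: 01110111  (ones: 6)
  rows 24-31 [x1,x2,x3=011]: 01110111  (ones: 6)
  rows 32-39 [x1,x2,x3=100]: 11111111  (ones: 8)
  rows 40-47 [x1,x2,x3=101]: 11111111  (ones: 8)
  rows 48-55 [x1,x2,x3=110]: 11111111  (ones: 8)
  rows 56-63 [x1,x2,x3=111]: 11111111  (ones: 8)
Count of 1-rows = 6+6+6+6+8+8+8+8 = 56

56


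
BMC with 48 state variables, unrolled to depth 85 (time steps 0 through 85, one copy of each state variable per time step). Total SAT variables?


BMC unrolls to depth k, creating one copy of each state var for steps 0..k.
Step count = 85 + 1 = 86 (steps 0 through 85)
Vars per step = 48
Total = 48 * 86 = 4128

4128


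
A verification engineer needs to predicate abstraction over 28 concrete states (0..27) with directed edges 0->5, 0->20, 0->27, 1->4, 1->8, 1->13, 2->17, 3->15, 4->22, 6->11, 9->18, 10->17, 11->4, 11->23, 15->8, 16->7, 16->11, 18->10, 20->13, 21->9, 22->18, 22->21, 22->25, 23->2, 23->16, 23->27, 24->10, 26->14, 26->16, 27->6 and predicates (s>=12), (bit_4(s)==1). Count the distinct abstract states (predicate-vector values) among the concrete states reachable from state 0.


BFS from 0:
Concrete reachable: {0, 2, 4, 5, 6, 7, 9, 10, 11, 13, 16, 17, 18, 20, 21, 22, 23, 25, 27}
Abstract via predicates (s>=12), (bit_4(s)==1):
  (0,0) <- {0, 2, 4, 5, 6, 7, 9, 10, 11}
  (1,0) <- {13}
  (1,1) <- {16, 17, 18, 20, 21, 22, 23, 25, 27}
Distinct abstract states = 3

3


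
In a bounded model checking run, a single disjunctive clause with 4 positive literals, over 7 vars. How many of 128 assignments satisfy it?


Step 1: Total=2^7=128
Step 2: Unsat when all 4 false: 2^3=8
Step 3: Sat=128-8=120

120


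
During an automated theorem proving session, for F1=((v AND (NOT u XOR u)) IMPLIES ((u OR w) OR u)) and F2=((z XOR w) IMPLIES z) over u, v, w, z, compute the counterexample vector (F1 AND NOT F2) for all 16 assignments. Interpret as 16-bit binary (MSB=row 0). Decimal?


F1 = ((v AND (NOT u XOR u)) IMPLIES ((u OR w) OR u))
F2 = ((z XOR w) IMPLIES z)
Counterexample to F1=>F2 is where F1=1 and F2=0.
Evaluate each row (bits = u,v,w,z, MSB first):
  row 0 [0000]: F1=1 F2=1 -> F1&~F2 -> 0
  row 1 [0001]: F1=1 F2=1 -> F1&~F2 -> 0
  row 2 [0010]: F1=1 F2=0 -> F1&~F2 -> 1
  row 3 [0011]: F1=1 F2=1 -> F1&~F2 -> 0
  row 4 [0100]: F1=0 F2=1 -> F1&~F2 -> 0
  row 5 [0101]: F1=0 F2=1 -> F1&~F2 -> 0
  row 6 [0110]: F1=1 F2=0 -> F1&~F2 -> 1
  row 7 [0111]: F1=1 F2=1 -> F1&~F2 -> 0
  row 8 [1000]: F1=1 F2=1 -> F1&~F2 -> 0
  row 9 [1001]: F1=1 F2=1 -> F1&~F2 -> 0
  row 10 [1010]: F1=1 F2=0 -> F1&~F2 -> 1
  row 11 [1011]: F1=1 F2=1 -> F1&~F2 -> 0
  row 12 [1100]: F1=1 F2=1 -> F1&~F2 -> 0
  row 13 [1101]: F1=1 F2=1 -> F1&~F2 -> 0
  row 14 [1110]: F1=1 F2=0 -> F1&~F2 -> 1
  row 15 [1111]: F1=1 F2=1 -> F1&~F2 -> 0
Full result column, 4 rows per line (u,v fixed per line; w,z runs 00..11 left to right):
  rows 0-3 [u,v=00]: 0010  = hex 2
  rows 4-7 [u,v=01]: 0010  = hex 2
  rows 8-11 [u,v=10]: 0010  = hex 2
  rows 12-15 [u,v=11]: 0010  = hex 2
Counterexample vector (row 0 .. row 15) = 0010001000100010
Output column grouped in 4s = 0010 0010 0010 0010 = 0x2222
Convert to decimal digit by digit (value = value*16 + digit):
  2 -> 2
  2*16 + 2 = 34
  34*16 + 2 = 546
  546*16 + 2 = 8738
Decimal = 8738

8738


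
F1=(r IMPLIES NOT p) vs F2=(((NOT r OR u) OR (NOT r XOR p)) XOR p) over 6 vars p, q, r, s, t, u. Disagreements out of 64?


F1 = (r IMPLIES NOT p)
F2 = (((NOT r OR u) OR (NOT r XOR p)) XOR p)
Evaluate both on each of 64 rows (bits = p,q,r,s,t,u):
  row 0 [000000]: F1=1 F2=1 -> 0
  row 1 [000001]: F1=1 F2=1 -> 0
  row 2 [000010]: F1=1 F2=1 -> 0
  row 3 [000011]: F1=1 F2=1 -> 0
  row 4 [000100]: F1=1 F2=1 -> 0
  (every remaining row is evaluated the same way; all 64 results are listed next)
Full result column, 8 rows per line (p,q,r fixed per line; s,t,u runs 000..111 left to right):
  rows 0-7 [p,q,r=000]: 00000000  (ones: 0)
  rows 8-15 [p,q,r=001]: 10101010  (ones: 4)
  rows 16-23 [p,q,r=010]: 00000000  (ones: 0)
  rows 24-31 [p,q,r=011]: 10101010  (ones: 4)
  rows 32-39 [p,q,r=100]: 11111111  (ones: 8)
  rows 40-47 [p,q,r=101]: 00000000  (ones: 0)
  rows 48-55 [p,q,r=110]: 11111111  (ones: 8)
  rows 56-63 [p,q,r=111]: 00000000  (ones: 0)
Disagreements = 0+4+0+4+8+0+8+0 = 24

24


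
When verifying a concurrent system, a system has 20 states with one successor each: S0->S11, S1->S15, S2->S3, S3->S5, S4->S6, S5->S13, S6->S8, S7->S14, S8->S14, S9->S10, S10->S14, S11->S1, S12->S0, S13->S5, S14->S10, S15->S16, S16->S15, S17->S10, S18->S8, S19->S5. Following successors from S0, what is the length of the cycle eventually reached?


Trace from S0 until a state repeats:
  S0 -> S11 -> S1 -> S15 -> S16 -> S15
S15 first seen at step 3, revisited at step 5.
Cycle length = 5 - 3 = 2

2


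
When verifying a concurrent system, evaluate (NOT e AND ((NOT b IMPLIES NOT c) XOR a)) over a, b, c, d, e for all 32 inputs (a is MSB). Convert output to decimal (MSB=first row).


Formula: (NOT e AND ((NOT b IMPLIES NOT c) XOR a)) over a, b, c, d, e (32 rows)
Evaluate each row (bits = a,b,c,d,e, MSB first):
  row 0 [00000]: (NOT 0 AND ((NOT 0 IMPLIES NOT 0) XOR 0)) -> 1
  row 1 [00001]: (NOT 1 AND ((NOT 0 IMPLIES NOT 0) XOR 0)) -> 0
  row 2 [00010]: (NOT 0 AND ((NOT 0 IMPLIES NOT 0) XOR 0)) -> 1
  row 3 [00011]: (NOT 1 AND ((NOT 0 IMPLIES NOT 0) XOR 0)) -> 0
  row 4 [00100]: (NOT 0 AND ((NOT 0 IMPLIES NOT 1) XOR 0)) -> 0
  row 5 [00101]: (NOT 1 AND ((NOT 0 IMPLIES NOT 1) XOR 0)) -> 0
  row 6 [00110]: (NOT 0 AND ((NOT 0 IMPLIES NOT 1) XOR 0)) -> 0
  row 7 [00111]: (NOT 1 AND ((NOT 0 IMPLIES NOT 1) XOR 0)) -> 0
  row 8 [01000]: (NOT 0 AND ((NOT 1 IMPLIES NOT 0) XOR 0)) -> 1
  row 9 [01001]: (NOT 1 AND ((NOT 1 IMPLIES NOT 0) XOR 0)) -> 0
  row 10 [01010]: (NOT 0 AND ((NOT 1 IMPLIES NOT 0) XOR 0)) -> 1
  row 11 [01011]: (NOT 1 AND ((NOT 1 IMPLIES NOT 0) XOR 0)) -> 0
  row 12 [01100]: (NOT 0 AND ((NOT 1 IMPLIES NOT 1) XOR 0)) -> 1
  row 13 [01101]: (NOT 1 AND ((NOT 1 IMPLIES NOT 1) XOR 0)) -> 0
  row 14 [01110]: (NOT 0 AND ((NOT 1 IMPLIES NOT 1) XOR 0)) -> 1
  row 15 [01111]: (NOT 1 AND ((NOT 1 IMPLIES NOT 1) XOR 0)) -> 0
  row 16 [10000]: (NOT 0 AND ((NOT 0 IMPLIES NOT 0) XOR 1)) -> 0
  row 17 [10001]: (NOT 1 AND ((NOT 0 IMPLIES NOT 0) XOR 1)) -> 0
  row 18 [10010]: (NOT 0 AND ((NOT 0 IMPLIES NOT 0) XOR 1)) -> 0
  row 19 [10011]: (NOT 1 AND ((NOT 0 IMPLIES NOT 0) XOR 1)) -> 0
  row 20 [10100]: (NOT 0 AND ((NOT 0 IMPLIES NOT 1) XOR 1)) -> 1
  row 21 [10101]: (NOT 1 AND ((NOT 0 IMPLIES NOT 1) XOR 1)) -> 0
  row 22 [10110]: (NOT 0 AND ((NOT 0 IMPLIES NOT 1) XOR 1)) -> 1
  row 23 [10111]: (NOT 1 AND ((NOT 0 IMPLIES NOT 1) XOR 1)) -> 0
  row 24 [11000]: (NOT 0 AND ((NOT 1 IMPLIES NOT 0) XOR 1)) -> 0
  row 25 [11001]: (NOT 1 AND ((NOT 1 IMPLIES NOT 0) XOR 1)) -> 0
  row 26 [11010]: (NOT 0 AND ((NOT 1 IMPLIES NOT 0) XOR 1)) -> 0
  row 27 [11011]: (NOT 1 AND ((NOT 1 IMPLIES NOT 0) XOR 1)) -> 0
  row 28 [11100]: (NOT 0 AND ((NOT 1 IMPLIES NOT 1) XOR 1)) -> 0
  row 29 [11101]: (NOT 1 AND ((NOT 1 IMPLIES NOT 1) XOR 1)) -> 0
  row 30 [11110]: (NOT 0 AND ((NOT 1 IMPLIES NOT 1) XOR 1)) -> 0
  row 31 [11111]: (NOT 1 AND ((NOT 1 IMPLIES NOT 1) XOR 1)) -> 0
Full result column, 4 rows per line (a,b,c fixed per line; d,e runs 00..11 left to right):
  rows 0-3 [a,b,c=000]: 1010  = hex A
  rows 4-7 [a,b,c=001]: 0000  = hex 0
  rows 8-11 [a,b,c=010]: 1010  = hex A
  rows 12-15 [a,b,c=011]: 1010  = hex A
  rows 16-19 [a,b,c=100]: 0000  = hex 0
  rows 20-23 [a,b,c=101]: 1010  = hex A
  rows 24-27 [a,b,c=110]: 0000  = hex 0
  rows 28-31 [a,b,c=111]: 0000  = hex 0
Output column (row 0 .. row 31) = 10100000101010100000101000000000
Output column grouped in 4s = 1010 0000 1010 1010 0000 1010 0000 0000 = 0xA0AA0A00
Convert to decimal digit by digit (value = value*16 + digit):
  A -> 10
  10*16 + 0 = 160
  160*16 + 10 (A) = 2570
  2570*16 + 10 (A) = 41130
  41130*16 + 0 = 658080
  658080*16 + 10 (A) = 10529290
  10529290*16 + 0 = 168468640
  168468640*16 + 0 = 2695498240
Decimal = 2695498240

2695498240


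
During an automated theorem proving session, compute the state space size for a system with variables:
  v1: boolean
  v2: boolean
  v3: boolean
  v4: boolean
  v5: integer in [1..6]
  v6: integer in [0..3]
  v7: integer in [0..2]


State space = product of domain sizes of all variables.
Domain sizes:
  v1 (boolean): 2
  v2 (boolean): 2
  v3 (boolean): 2
  v4 (boolean): 2
  v5 (integer in [1..6]): 6
  v6 (integer in [0..3]): 4
  v7 (integer in [0..2]): 3
Product = 2 * 2 * 2 * 2 * 6 * 4 * 3 = 1152

1152


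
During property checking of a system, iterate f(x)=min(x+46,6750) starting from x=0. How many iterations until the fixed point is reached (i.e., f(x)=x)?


Step 1: x=0, cap=6750, increment=46
Step 2: x grows by 46 each step until capped at 6750; fixed point is x=6750
Step 3: iterations = ceil(6750/46) = 147

147


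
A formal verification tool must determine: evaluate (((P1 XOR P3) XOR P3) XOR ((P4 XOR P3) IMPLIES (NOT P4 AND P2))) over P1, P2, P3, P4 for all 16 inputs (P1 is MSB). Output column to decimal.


Formula: (((P1 XOR P3) XOR P3) XOR ((P4 XOR P3) IMPLIES (NOT P4 AND P2))) over P1, P2, P3, P4 (16 rows)
Evaluate each row (bits = P1,P2,P3,P4, MSB first):
  row 0 [0000]: (((0 XOR 0) XOR 0) XOR ((0 XOR 0) IMPLIES (NOT 0 AND 0))) -> 1
  row 1 [0001]: (((0 XOR 0) XOR 0) XOR ((1 XOR 0) IMPLIES (NOT 1 AND 0))) -> 0
  row 2 [0010]: (((0 XOR 1) XOR 1) XOR ((0 XOR 1) IMPLIES (NOT 0 AND 0))) -> 0
  row 3 [0011]: (((0 XOR 1) XOR 1) XOR ((1 XOR 1) IMPLIES (NOT 1 AND 0))) -> 1
  row 4 [0100]: (((0 XOR 0) XOR 0) XOR ((0 XOR 0) IMPLIES (NOT 0 AND 1))) -> 1
  row 5 [0101]: (((0 XOR 0) XOR 0) XOR ((1 XOR 0) IMPLIES (NOT 1 AND 1))) -> 0
  row 6 [0110]: (((0 XOR 1) XOR 1) XOR ((0 XOR 1) IMPLIES (NOT 0 AND 1))) -> 1
  row 7 [0111]: (((0 XOR 1) XOR 1) XOR ((1 XOR 1) IMPLIES (NOT 1 AND 1))) -> 1
  row 8 [1000]: (((1 XOR 0) XOR 0) XOR ((0 XOR 0) IMPLIES (NOT 0 AND 0))) -> 0
  row 9 [1001]: (((1 XOR 0) XOR 0) XOR ((1 XOR 0) IMPLIES (NOT 1 AND 0))) -> 1
  row 10 [1010]: (((1 XOR 1) XOR 1) XOR ((0 XOR 1) IMPLIES (NOT 0 AND 0))) -> 1
  row 11 [1011]: (((1 XOR 1) XOR 1) XOR ((1 XOR 1) IMPLIES (NOT 1 AND 0))) -> 0
  row 12 [1100]: (((1 XOR 0) XOR 0) XOR ((0 XOR 0) IMPLIES (NOT 0 AND 1))) -> 0
  row 13 [1101]: (((1 XOR 0) XOR 0) XOR ((1 XOR 0) IMPLIES (NOT 1 AND 1))) -> 1
  row 14 [1110]: (((1 XOR 1) XOR 1) XOR ((0 XOR 1) IMPLIES (NOT 0 AND 1))) -> 0
  row 15 [1111]: (((1 XOR 1) XOR 1) XOR ((1 XOR 1) IMPLIES (NOT 1 AND 1))) -> 0
Full result column, 4 rows per line (P1,P2 fixed per line; P3,P4 runs 00..11 left to right):
  rows 0-3 [P1,P2=00]: 1001  = hex 9
  rows 4-7 [P1,P2=01]: 1011  = hex B
  rows 8-11 [P1,P2=10]: 0110  = hex 6
  rows 12-15 [P1,P2=11]: 0100  = hex 4
Output column (row 0 .. row 15) = 1001101101100100
Output column grouped in 4s = 1001 1011 0110 0100 = 0x9B64
Convert to decimal digit by digit (value = value*16 + digit):
  9 -> 9
  9*16 + 11 (B) = 155
  155*16 + 6 = 2486
  2486*16 + 4 = 39780
Decimal = 39780

39780


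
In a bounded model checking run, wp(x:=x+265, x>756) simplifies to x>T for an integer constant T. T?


Formula: wp(x:=E, P) = P[E/x] (substitute E for x in postcondition)
Step 1: Postcondition: x>756
Step 2: Substitute x+265 for x: x+265>756
Step 3: Solve for x: x > 756-265 = 491

491


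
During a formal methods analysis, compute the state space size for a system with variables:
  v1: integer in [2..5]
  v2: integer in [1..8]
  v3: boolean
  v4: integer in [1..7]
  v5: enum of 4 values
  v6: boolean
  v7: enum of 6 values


State space = product of domain sizes of all variables.
Domain sizes:
  v1 (integer in [2..5]): 4
  v2 (integer in [1..8]): 8
  v3 (boolean): 2
  v4 (integer in [1..7]): 7
  v5 (enum of 4 values): 4
  v6 (boolean): 2
  v7 (enum of 6 values): 6
Product = 4 * 8 * 2 * 7 * 4 * 2 * 6 = 21504

21504


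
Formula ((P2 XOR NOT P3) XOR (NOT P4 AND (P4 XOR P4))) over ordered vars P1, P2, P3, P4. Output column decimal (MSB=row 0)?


Formula: ((P2 XOR NOT P3) XOR (NOT P4 AND (P4 XOR P4))) over P1, P2, P3, P4 (16 rows)
Evaluate each row (bits = P1,P2,P3,P4, MSB first):
  row 0 [0000]: ((0 XOR NOT 0) XOR (NOT 0 AND (0 XOR 0))) -> 1
  row 1 [0001]: ((0 XOR NOT 0) XOR (NOT 1 AND (1 XOR 1))) -> 1
  row 2 [0010]: ((0 XOR NOT 1) XOR (NOT 0 AND (0 XOR 0))) -> 0
  row 3 [0011]: ((0 XOR NOT 1) XOR (NOT 1 AND (1 XOR 1))) -> 0
  row 4 [0100]: ((1 XOR NOT 0) XOR (NOT 0 AND (0 XOR 0))) -> 0
  row 5 [0101]: ((1 XOR NOT 0) XOR (NOT 1 AND (1 XOR 1))) -> 0
  row 6 [0110]: ((1 XOR NOT 1) XOR (NOT 0 AND (0 XOR 0))) -> 1
  row 7 [0111]: ((1 XOR NOT 1) XOR (NOT 1 AND (1 XOR 1))) -> 1
  row 8 [1000]: ((0 XOR NOT 0) XOR (NOT 0 AND (0 XOR 0))) -> 1
  row 9 [1001]: ((0 XOR NOT 0) XOR (NOT 1 AND (1 XOR 1))) -> 1
  row 10 [1010]: ((0 XOR NOT 1) XOR (NOT 0 AND (0 XOR 0))) -> 0
  row 11 [1011]: ((0 XOR NOT 1) XOR (NOT 1 AND (1 XOR 1))) -> 0
  row 12 [1100]: ((1 XOR NOT 0) XOR (NOT 0 AND (0 XOR 0))) -> 0
  row 13 [1101]: ((1 XOR NOT 0) XOR (NOT 1 AND (1 XOR 1))) -> 0
  row 14 [1110]: ((1 XOR NOT 1) XOR (NOT 0 AND (0 XOR 0))) -> 1
  row 15 [1111]: ((1 XOR NOT 1) XOR (NOT 1 AND (1 XOR 1))) -> 1
Full result column, 4 rows per line (P1,P2 fixed per line; P3,P4 runs 00..11 left to right):
  rows 0-3 [P1,P2=00]: 1100  = hex C
  rows 4-7 [P1,P2=01]: 0011  = hex 3
  rows 8-11 [P1,P2=10]: 1100  = hex C
  rows 12-15 [P1,P2=11]: 0011  = hex 3
Output column (row 0 .. row 15) = 1100001111000011
Output column grouped in 4s = 1100 0011 1100 0011 = 0xC3C3
Convert to decimal digit by digit (value = value*16 + digit):
  C -> 12
  12*16 + 3 = 195
  195*16 + 12 (C) = 3132
  3132*16 + 3 = 50115
Decimal = 50115

50115


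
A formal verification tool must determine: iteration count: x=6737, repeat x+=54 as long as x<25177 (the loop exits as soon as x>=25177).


Step 1: x goes from 6737 toward 25177 by 54; the body runs while x<25177, so iterations = ceil((bound-start)/step)
Step 2: Distance=18440
Step 3: ceil(18440/54)=342

342


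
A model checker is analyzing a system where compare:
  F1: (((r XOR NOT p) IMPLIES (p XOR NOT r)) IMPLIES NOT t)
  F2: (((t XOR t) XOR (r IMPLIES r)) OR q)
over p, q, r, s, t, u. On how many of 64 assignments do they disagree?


F1 = (((r XOR NOT p) IMPLIES (p XOR NOT r)) IMPLIES NOT t)
F2 = (((t XOR t) XOR (r IMPLIES r)) OR q)
Evaluate both on each of 64 rows (bits = p,q,r,s,t,u):
  row 0 [000000]: F1=1 F2=1 -> 0
  row 1 [000001]: F1=1 F2=1 -> 0
  row 2 [000010]: F1=0 F2=1 (differ) -> 1
  row 3 [000011]: F1=0 F2=1 (differ) -> 1
  row 4 [000100]: F1=1 F2=1 -> 0
  (every remaining row is evaluated the same way; all 64 results are listed next)
Full result column, 8 rows per line (p,q,r fixed per line; s,t,u runs 000..111 left to right):
  rows 0-7 [p,q,r=000]: 00110011  (ones: 4)
  rows 8-15 [p,q,r=001]: 00110011  (ones: 4)
  rows 16-23 [p,q,r=010]: 00110011  (ones: 4)
  rows 24-31 [p,q,r=011]: 00110011  (ones: 4)
  rows 32-39 [p,q,r=100]: 00110011  (ones: 4)
  rows 40-47 [p,q,r=101]: 00110011  (ones: 4)
  rows 48-55 [p,q,r=110]: 00110011  (ones: 4)
  rows 56-63 [p,q,r=111]: 00110011  (ones: 4)
Disagreements = 4+4+4+4+4+4+4+4 = 32

32


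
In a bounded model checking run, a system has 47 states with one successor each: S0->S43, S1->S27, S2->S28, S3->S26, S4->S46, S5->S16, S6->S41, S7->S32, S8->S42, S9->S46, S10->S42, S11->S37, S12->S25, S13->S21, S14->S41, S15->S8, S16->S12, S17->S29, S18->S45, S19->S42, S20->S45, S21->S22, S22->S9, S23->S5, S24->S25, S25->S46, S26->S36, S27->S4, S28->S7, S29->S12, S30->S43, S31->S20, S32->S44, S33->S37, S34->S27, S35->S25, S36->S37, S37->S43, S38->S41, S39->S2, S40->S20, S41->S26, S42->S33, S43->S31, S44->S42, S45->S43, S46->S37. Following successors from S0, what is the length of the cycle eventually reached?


Trace from S0 until a state repeats:
  S0 -> S43 -> S31 -> S20 -> S45 -> S43
S43 first seen at step 1, revisited at step 5.
Cycle length = 5 - 1 = 4

4


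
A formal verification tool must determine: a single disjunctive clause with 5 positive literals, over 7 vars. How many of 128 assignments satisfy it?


Step 1: Total=2^7=128
Step 2: Unsat when all 5 false: 2^2=4
Step 3: Sat=128-4=124

124


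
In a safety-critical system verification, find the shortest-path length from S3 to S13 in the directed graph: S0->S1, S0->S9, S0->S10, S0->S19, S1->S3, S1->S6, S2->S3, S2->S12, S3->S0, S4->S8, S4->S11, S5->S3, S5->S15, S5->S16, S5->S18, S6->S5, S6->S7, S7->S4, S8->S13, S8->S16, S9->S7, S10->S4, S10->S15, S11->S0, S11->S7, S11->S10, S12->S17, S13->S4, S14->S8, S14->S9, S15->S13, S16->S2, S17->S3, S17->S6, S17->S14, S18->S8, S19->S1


BFS layer-by-layer from S3:
  dist 0: {S3}
  dist 1: {S0}
  dist 2: {S1, S9, S10, S19}
  dist 3: {S4, S6, S7, S15}
  dist 4: {S5, S8, S11, S13}
  -> S13 reached at distance 4
Shortest path length = 4

4


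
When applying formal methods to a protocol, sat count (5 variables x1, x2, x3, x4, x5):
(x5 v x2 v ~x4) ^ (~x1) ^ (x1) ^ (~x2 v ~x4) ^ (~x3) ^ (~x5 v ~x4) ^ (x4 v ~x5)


CNF with 7 clauses over 5 vars (32 assignments).
An assignment satisfies CNF iff every clause has >=1 true literal.
Check each row (bits = x1,x2,x3,x4,x5; clause T/F shown):
  row 0 [00000]: clauses=TTFTTTT -> 0
  row 1 [00001]: clauses=TTFTTTF -> 0
  row 2 [00010]: clauses=FTFTTTT -> 0
  row 3 [00011]: clauses=TTFTTFT -> 0
  row 4 [00100]: clauses=TTFTFTT -> 0
  row 5 [00101]: clauses=TTFTFTF -> 0
  row 6 [00110]: clauses=FTFTFTT -> 0
  row 7 [00111]: clauses=TTFTFFT -> 0
  row 8 [01000]: clauses=TTFTTTT -> 0
  row 9 [01001]: clauses=TTFTTTF -> 0
  row 10 [01010]: clauses=TTFFTTT -> 0
  row 11 [01011]: clauses=TTFFTFT -> 0
  row 12 [01100]: clauses=TTFTFTT -> 0
  row 13 [01101]: clauses=TTFTFTF -> 0
  row 14 [01110]: clauses=TTFFFTT -> 0
  row 15 [01111]: clauses=TTFFFFT -> 0
  row 16 [10000]: clauses=TFTTTTT -> 0
  row 17 [10001]: clauses=TFTTTTF -> 0
  row 18 [10010]: clauses=FFTTTTT -> 0
  row 19 [10011]: clauses=TFTTTFT -> 0
  row 20 [10100]: clauses=TFTTFTT -> 0
  row 21 [10101]: clauses=TFTTFTF -> 0
  row 22 [10110]: clauses=FFTTFTT -> 0
  row 23 [10111]: clauses=TFTTFFT -> 0
  row 24 [11000]: clauses=TFTTTTT -> 0
  row 25 [11001]: clauses=TFTTTTF -> 0
  row 26 [11010]: clauses=TFTFTTT -> 0
  row 27 [11011]: clauses=TFTFTFT -> 0
  row 28 [11100]: clauses=TFTTFTT -> 0
  row 29 [11101]: clauses=TFTTFTF -> 0
  row 30 [11110]: clauses=TFTFFTT -> 0
  row 31 [11111]: clauses=TFTFFFT -> 0
Full result column, 8 rows per line (x1,x2 fixed per line; x3,x4,x5 runs 000..111 left to right):
  rows 0-7 [x1,x2=00]: 00000000  (ones: 0)
  rows 8-15 [x1,x2=01]: 00000000  (ones: 0)
  rows 16-23 [x1,x2=10]: 00000000  (ones: 0)
  rows 24-31 [x1,x2=11]: 00000000  (ones: 0)
Satisfying assignments = 0+0+0+0 = 0

0


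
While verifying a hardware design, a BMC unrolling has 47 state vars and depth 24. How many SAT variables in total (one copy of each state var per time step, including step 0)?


BMC unrolls to depth k, creating one copy of each state var for steps 0..k.
Step count = 24 + 1 = 25 (steps 0 through 24)
Vars per step = 47
Total = 47 * 25 = 1175

1175


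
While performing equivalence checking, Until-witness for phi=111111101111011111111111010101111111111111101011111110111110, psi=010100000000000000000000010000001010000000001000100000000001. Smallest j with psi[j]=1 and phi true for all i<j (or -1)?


(phi U psi) at 0: need smallest j with psi[j]=1 and phi[i]=1 for all i in [0,j).
Scan from step 0:
  step 0: phi=1, psi=0 -> continue
  step 1: psi=1 and phi held for [0,1) -> witness found
Witness step = 1

1


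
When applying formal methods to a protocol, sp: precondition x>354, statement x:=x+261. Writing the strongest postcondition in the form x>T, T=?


Formula: sp(P, x:=E) = exists old_x. (x = E[old_x/x]) AND P[old_x/x] (old_x is the value of x before the assignment; eliminate old_x by solving x = E[old_x/x] for old_x)
Step 1: Precondition P: x>354, i.e. old_x > 354
Step 2: Assignment gives x = old_x + 261, so old_x = x - 261
Step 3: Substitute into P: x - 261 > 354
Step 4: Simplify: x > 354+261 = 615

615


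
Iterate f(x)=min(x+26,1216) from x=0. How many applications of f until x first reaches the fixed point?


Step 1: x=0, cap=1216, increment=26
Step 2: x grows by 26 each step until capped at 1216; fixed point is x=1216
Step 3: iterations = ceil(1216/26) = 47

47


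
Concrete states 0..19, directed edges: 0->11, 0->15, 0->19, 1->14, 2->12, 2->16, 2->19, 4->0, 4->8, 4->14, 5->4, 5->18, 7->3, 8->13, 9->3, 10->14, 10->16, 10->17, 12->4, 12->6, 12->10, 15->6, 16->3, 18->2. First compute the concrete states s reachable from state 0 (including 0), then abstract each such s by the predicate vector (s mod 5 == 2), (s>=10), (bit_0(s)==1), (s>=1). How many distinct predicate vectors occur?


BFS from 0:
Concrete reachable: {0, 6, 11, 15, 19}
Abstract via predicates (s mod 5 == 2), (s>=10), (bit_0(s)==1), (s>=1):
  (0,0,0,0) <- {0}
  (0,0,0,1) <- {6}
  (0,1,1,1) <- {11, 15, 19}
Distinct abstract states = 3

3


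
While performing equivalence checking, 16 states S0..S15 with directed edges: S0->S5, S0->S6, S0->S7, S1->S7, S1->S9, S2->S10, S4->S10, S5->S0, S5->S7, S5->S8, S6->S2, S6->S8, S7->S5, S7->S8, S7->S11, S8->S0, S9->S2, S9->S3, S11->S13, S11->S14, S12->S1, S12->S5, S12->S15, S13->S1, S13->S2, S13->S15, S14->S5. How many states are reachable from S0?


BFS from S0:
  layer 0: {S0}
  layer 1: {S5, S6, S7}
  layer 2: {S2, S8, S11}
  layer 3: {S10, S13, S14}
  layer 4: {S1, S15}
  layer 5: {S9}
  layer 6: {S3}
Reachable set: {S0, S1, S2, S3, S5, S6, S7, S8, S9, S10, S11, S13, S14, S15}
Count = 14

14


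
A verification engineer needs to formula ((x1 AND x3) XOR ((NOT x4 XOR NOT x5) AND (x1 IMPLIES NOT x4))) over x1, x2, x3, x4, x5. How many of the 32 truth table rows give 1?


Formula: ((x1 AND x3) XOR ((NOT x4 XOR NOT x5) AND (x1 IMPLIES NOT x4))) over 5 vars (32 rows)
Evaluate each row (x1, x2, x3, x4, x5 as bits, MSB first):
  row 0 [00000]: ((0 AND 0) XOR ((NOT 0 XOR NOT 0) AND (0 IMPLIES NOT 0))) -> 0
  row 1 [00001]: ((0 AND 0) XOR ((NOT 0 XOR NOT 1) AND (0 IMPLIES NOT 0))) -> 1
  row 2 [00010]: ((0 AND 0) XOR ((NOT 1 XOR NOT 0) AND (0 IMPLIES NOT 1))) -> 1
  row 3 [00011]: ((0 AND 0) XOR ((NOT 1 XOR NOT 1) AND (0 IMPLIES NOT 1))) -> 0
  row 4 [00100]: ((0 AND 1) XOR ((NOT 0 XOR NOT 0) AND (0 IMPLIES NOT 0))) -> 0
  row 5 [00101]: ((0 AND 1) XOR ((NOT 0 XOR NOT 1) AND (0 IMPLIES NOT 0))) -> 1
  row 6 [00110]: ((0 AND 1) XOR ((NOT 1 XOR NOT 0) AND (0 IMPLIES NOT 1))) -> 1
  row 7 [00111]: ((0 AND 1) XOR ((NOT 1 XOR NOT 1) AND (0 IMPLIES NOT 1))) -> 0
  row 8 [01000]: ((0 AND 0) XOR ((NOT 0 XOR NOT 0) AND (0 IMPLIES NOT 0))) -> 0
  row 9 [01001]: ((0 AND 0) XOR ((NOT 0 XOR NOT 1) AND (0 IMPLIES NOT 0))) -> 1
  row 10 [01010]: ((0 AND 0) XOR ((NOT 1 XOR NOT 0) AND (0 IMPLIES NOT 1))) -> 1
  row 11 [01011]: ((0 AND 0) XOR ((NOT 1 XOR NOT 1) AND (0 IMPLIES NOT 1))) -> 0
  row 12 [01100]: ((0 AND 1) XOR ((NOT 0 XOR NOT 0) AND (0 IMPLIES NOT 0))) -> 0
  row 13 [01101]: ((0 AND 1) XOR ((NOT 0 XOR NOT 1) AND (0 IMPLIES NOT 0))) -> 1
  row 14 [01110]: ((0 AND 1) XOR ((NOT 1 XOR NOT 0) AND (0 IMPLIES NOT 1))) -> 1
  row 15 [01111]: ((0 AND 1) XOR ((NOT 1 XOR NOT 1) AND (0 IMPLIES NOT 1))) -> 0
  row 16 [10000]: ((1 AND 0) XOR ((NOT 0 XOR NOT 0) AND (1 IMPLIES NOT 0))) -> 0
  row 17 [10001]: ((1 AND 0) XOR ((NOT 0 XOR NOT 1) AND (1 IMPLIES NOT 0))) -> 1
  row 18 [10010]: ((1 AND 0) XOR ((NOT 1 XOR NOT 0) AND (1 IMPLIES NOT 1))) -> 0
  row 19 [10011]: ((1 AND 0) XOR ((NOT 1 XOR NOT 1) AND (1 IMPLIES NOT 1))) -> 0
  row 20 [10100]: ((1 AND 1) XOR ((NOT 0 XOR NOT 0) AND (1 IMPLIES NOT 0))) -> 1
  row 21 [10101]: ((1 AND 1) XOR ((NOT 0 XOR NOT 1) AND (1 IMPLIES NOT 0))) -> 0
  row 22 [10110]: ((1 AND 1) XOR ((NOT 1 XOR NOT 0) AND (1 IMPLIES NOT 1))) -> 1
  row 23 [10111]: ((1 AND 1) XOR ((NOT 1 XOR NOT 1) AND (1 IMPLIES NOT 1))) -> 1
  row 24 [11000]: ((1 AND 0) XOR ((NOT 0 XOR NOT 0) AND (1 IMPLIES NOT 0))) -> 0
  row 25 [11001]: ((1 AND 0) XOR ((NOT 0 XOR NOT 1) AND (1 IMPLIES NOT 0))) -> 1
  row 26 [11010]: ((1 AND 0) XOR ((NOT 1 XOR NOT 0) AND (1 IMPLIES NOT 1))) -> 0
  row 27 [11011]: ((1 AND 0) XOR ((NOT 1 XOR NOT 1) AND (1 IMPLIES NOT 1))) -> 0
  row 28 [11100]: ((1 AND 1) XOR ((NOT 0 XOR NOT 0) AND (1 IMPLIES NOT 0))) -> 1
  row 29 [11101]: ((1 AND 1) XOR ((NOT 0 XOR NOT 1) AND (1 IMPLIES NOT 0))) -> 0
  row 30 [11110]: ((1 AND 1) XOR ((NOT 1 XOR NOT 0) AND (1 IMPLIES NOT 1))) -> 1
  row 31 [11111]: ((1 AND 1) XOR ((NOT 1 XOR NOT 1) AND (1 IMPLIES NOT 1))) -> 1
Full result column, 8 rows per line (x1,x2 fixed per line; x3,x4,x5 runs 000..111 left to right):
  rows 0-7 [x1,x2=00]: 01100110  (ones: 4)
  rows 8-15 [x1,x2=01]: 01100110  (ones: 4)
  rows 16-23 [x1,x2=10]: 01001011  (ones: 4)
  rows 24-31 [x1,x2=11]: 01001011  (ones: 4)
Count of 1-rows = 4+4+4+4 = 16

16


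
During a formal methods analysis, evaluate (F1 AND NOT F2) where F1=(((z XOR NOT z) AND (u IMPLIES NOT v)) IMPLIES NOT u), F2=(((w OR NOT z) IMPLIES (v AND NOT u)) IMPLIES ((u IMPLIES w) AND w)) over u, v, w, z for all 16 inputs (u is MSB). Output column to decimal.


F1 = (((z XOR NOT z) AND (u IMPLIES NOT v)) IMPLIES NOT u)
F2 = (((w OR NOT z) IMPLIES (v AND NOT u)) IMPLIES ((u IMPLIES w) AND w))
Counterexample to F1=>F2 is where F1=1 and F2=0.
Evaluate each row (bits = u,v,w,z, MSB first):
  row 0 [0000]: F1=1 F2=1 -> F1&~F2 -> 0
  row 1 [0001]: F1=1 F2=0 -> F1&~F2 -> 1
  row 2 [0010]: F1=1 F2=1 -> F1&~F2 -> 0
  row 3 [0011]: F1=1 F2=1 -> F1&~F2 -> 0
  row 4 [0100]: F1=1 F2=0 -> F1&~F2 -> 1
  row 5 [0101]: F1=1 F2=0 -> F1&~F2 -> 1
  row 6 [0110]: F1=1 F2=1 -> F1&~F2 -> 0
  row 7 [0111]: F1=1 F2=1 -> F1&~F2 -> 0
  row 8 [1000]: F1=0 F2=1 -> F1&~F2 -> 0
  row 9 [1001]: F1=0 F2=0 -> F1&~F2 -> 0
  row 10 [1010]: F1=0 F2=1 -> F1&~F2 -> 0
  row 11 [1011]: F1=0 F2=1 -> F1&~F2 -> 0
  row 12 [1100]: F1=1 F2=1 -> F1&~F2 -> 0
  row 13 [1101]: F1=1 F2=0 -> F1&~F2 -> 1
  row 14 [1110]: F1=1 F2=1 -> F1&~F2 -> 0
  row 15 [1111]: F1=1 F2=1 -> F1&~F2 -> 0
Full result column, 4 rows per line (u,v fixed per line; w,z runs 00..11 left to right):
  rows 0-3 [u,v=00]: 0100  = hex 4
  rows 4-7 [u,v=01]: 1100  = hex C
  rows 8-11 [u,v=10]: 0000  = hex 0
  rows 12-15 [u,v=11]: 0100  = hex 4
Counterexample vector (row 0 .. row 15) = 0100110000000100
Output column grouped in 4s = 0100 1100 0000 0100 = 0x4C04
Convert to decimal digit by digit (value = value*16 + digit):
  4 -> 4
  4*16 + 12 (C) = 76
  76*16 + 0 = 1216
  1216*16 + 4 = 19460
Decimal = 19460

19460


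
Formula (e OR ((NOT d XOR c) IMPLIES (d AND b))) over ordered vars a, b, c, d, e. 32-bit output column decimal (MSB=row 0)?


Formula: (e OR ((NOT d XOR c) IMPLIES (d AND b))) over a, b, c, d, e (32 rows)
Evaluate each row (bits = a,b,c,d,e, MSB first):
  row 0 [00000]: (0 OR ((NOT 0 XOR 0) IMPLIES (0 AND 0))) -> 0
  row 1 [00001]: (1 OR ((NOT 0 XOR 0) IMPLIES (0 AND 0))) -> 1
  row 2 [00010]: (0 OR ((NOT 1 XOR 0) IMPLIES (1 AND 0))) -> 1
  row 3 [00011]: (1 OR ((NOT 1 XOR 0) IMPLIES (1 AND 0))) -> 1
  row 4 [00100]: (0 OR ((NOT 0 XOR 1) IMPLIES (0 AND 0))) -> 1
  row 5 [00101]: (1 OR ((NOT 0 XOR 1) IMPLIES (0 AND 0))) -> 1
  row 6 [00110]: (0 OR ((NOT 1 XOR 1) IMPLIES (1 AND 0))) -> 0
  row 7 [00111]: (1 OR ((NOT 1 XOR 1) IMPLIES (1 AND 0))) -> 1
  row 8 [01000]: (0 OR ((NOT 0 XOR 0) IMPLIES (0 AND 1))) -> 0
  row 9 [01001]: (1 OR ((NOT 0 XOR 0) IMPLIES (0 AND 1))) -> 1
  row 10 [01010]: (0 OR ((NOT 1 XOR 0) IMPLIES (1 AND 1))) -> 1
  row 11 [01011]: (1 OR ((NOT 1 XOR 0) IMPLIES (1 AND 1))) -> 1
  row 12 [01100]: (0 OR ((NOT 0 XOR 1) IMPLIES (0 AND 1))) -> 1
  row 13 [01101]: (1 OR ((NOT 0 XOR 1) IMPLIES (0 AND 1))) -> 1
  row 14 [01110]: (0 OR ((NOT 1 XOR 1) IMPLIES (1 AND 1))) -> 1
  row 15 [01111]: (1 OR ((NOT 1 XOR 1) IMPLIES (1 AND 1))) -> 1
  row 16 [10000]: (0 OR ((NOT 0 XOR 0) IMPLIES (0 AND 0))) -> 0
  row 17 [10001]: (1 OR ((NOT 0 XOR 0) IMPLIES (0 AND 0))) -> 1
  row 18 [10010]: (0 OR ((NOT 1 XOR 0) IMPLIES (1 AND 0))) -> 1
  row 19 [10011]: (1 OR ((NOT 1 XOR 0) IMPLIES (1 AND 0))) -> 1
  row 20 [10100]: (0 OR ((NOT 0 XOR 1) IMPLIES (0 AND 0))) -> 1
  row 21 [10101]: (1 OR ((NOT 0 XOR 1) IMPLIES (0 AND 0))) -> 1
  row 22 [10110]: (0 OR ((NOT 1 XOR 1) IMPLIES (1 AND 0))) -> 0
  row 23 [10111]: (1 OR ((NOT 1 XOR 1) IMPLIES (1 AND 0))) -> 1
  row 24 [11000]: (0 OR ((NOT 0 XOR 0) IMPLIES (0 AND 1))) -> 0
  row 25 [11001]: (1 OR ((NOT 0 XOR 0) IMPLIES (0 AND 1))) -> 1
  row 26 [11010]: (0 OR ((NOT 1 XOR 0) IMPLIES (1 AND 1))) -> 1
  row 27 [11011]: (1 OR ((NOT 1 XOR 0) IMPLIES (1 AND 1))) -> 1
  row 28 [11100]: (0 OR ((NOT 0 XOR 1) IMPLIES (0 AND 1))) -> 1
  row 29 [11101]: (1 OR ((NOT 0 XOR 1) IMPLIES (0 AND 1))) -> 1
  row 30 [11110]: (0 OR ((NOT 1 XOR 1) IMPLIES (1 AND 1))) -> 1
  row 31 [11111]: (1 OR ((NOT 1 XOR 1) IMPLIES (1 AND 1))) -> 1
Full result column, 4 rows per line (a,b,c fixed per line; d,e runs 00..11 left to right):
  rows 0-3 [a,b,c=000]: 0111  = hex 7
  rows 4-7 [a,b,c=001]: 1101  = hex D
  rows 8-11 [a,b,c=010]: 0111  = hex 7
  rows 12-15 [a,b,c=011]: 1111  = hex F
  rows 16-19 [a,b,c=100]: 0111  = hex 7
  rows 20-23 [a,b,c=101]: 1101  = hex D
  rows 24-27 [a,b,c=110]: 0111  = hex 7
  rows 28-31 [a,b,c=111]: 1111  = hex F
Output column (row 0 .. row 31) = 01111101011111110111110101111111
Output column grouped in 4s = 0111 1101 0111 1111 0111 1101 0111 1111 = 0x7D7F7D7F
Convert to decimal digit by digit (value = value*16 + digit):
  7 -> 7
  7*16 + 13 (D) = 125
  125*16 + 7 = 2007
  2007*16 + 15 (F) = 32127
  32127*16 + 7 = 514039
  514039*16 + 13 (D) = 8224637
  8224637*16 + 7 = 131594199
  131594199*16 + 15 (F) = 2105507199
Decimal = 2105507199

2105507199


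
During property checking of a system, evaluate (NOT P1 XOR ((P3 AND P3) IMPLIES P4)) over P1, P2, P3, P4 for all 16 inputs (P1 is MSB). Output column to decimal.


Formula: (NOT P1 XOR ((P3 AND P3) IMPLIES P4)) over P1, P2, P3, P4 (16 rows)
Evaluate each row (bits = P1,P2,P3,P4, MSB first):
  row 0 [0000]: (NOT 0 XOR ((0 AND 0) IMPLIES 0)) -> 0
  row 1 [0001]: (NOT 0 XOR ((0 AND 0) IMPLIES 1)) -> 0
  row 2 [0010]: (NOT 0 XOR ((1 AND 1) IMPLIES 0)) -> 1
  row 3 [0011]: (NOT 0 XOR ((1 AND 1) IMPLIES 1)) -> 0
  row 4 [0100]: (NOT 0 XOR ((0 AND 0) IMPLIES 0)) -> 0
  row 5 [0101]: (NOT 0 XOR ((0 AND 0) IMPLIES 1)) -> 0
  row 6 [0110]: (NOT 0 XOR ((1 AND 1) IMPLIES 0)) -> 1
  row 7 [0111]: (NOT 0 XOR ((1 AND 1) IMPLIES 1)) -> 0
  row 8 [1000]: (NOT 1 XOR ((0 AND 0) IMPLIES 0)) -> 1
  row 9 [1001]: (NOT 1 XOR ((0 AND 0) IMPLIES 1)) -> 1
  row 10 [1010]: (NOT 1 XOR ((1 AND 1) IMPLIES 0)) -> 0
  row 11 [1011]: (NOT 1 XOR ((1 AND 1) IMPLIES 1)) -> 1
  row 12 [1100]: (NOT 1 XOR ((0 AND 0) IMPLIES 0)) -> 1
  row 13 [1101]: (NOT 1 XOR ((0 AND 0) IMPLIES 1)) -> 1
  row 14 [1110]: (NOT 1 XOR ((1 AND 1) IMPLIES 0)) -> 0
  row 15 [1111]: (NOT 1 XOR ((1 AND 1) IMPLIES 1)) -> 1
Full result column, 4 rows per line (P1,P2 fixed per line; P3,P4 runs 00..11 left to right):
  rows 0-3 [P1,P2=00]: 0010  = hex 2
  rows 4-7 [P1,P2=01]: 0010  = hex 2
  rows 8-11 [P1,P2=10]: 1101  = hex D
  rows 12-15 [P1,P2=11]: 1101  = hex D
Output column (row 0 .. row 15) = 0010001011011101
Output column grouped in 4s = 0010 0010 1101 1101 = 0x22DD
Convert to decimal digit by digit (value = value*16 + digit):
  2 -> 2
  2*16 + 2 = 34
  34*16 + 13 (D) = 557
  557*16 + 13 (D) = 8925
Decimal = 8925

8925


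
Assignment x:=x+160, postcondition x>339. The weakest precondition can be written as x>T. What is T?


Formula: wp(x:=E, P) = P[E/x] (substitute E for x in postcondition)
Step 1: Postcondition: x>339
Step 2: Substitute x+160 for x: x+160>339
Step 3: Solve for x: x > 339-160 = 179

179


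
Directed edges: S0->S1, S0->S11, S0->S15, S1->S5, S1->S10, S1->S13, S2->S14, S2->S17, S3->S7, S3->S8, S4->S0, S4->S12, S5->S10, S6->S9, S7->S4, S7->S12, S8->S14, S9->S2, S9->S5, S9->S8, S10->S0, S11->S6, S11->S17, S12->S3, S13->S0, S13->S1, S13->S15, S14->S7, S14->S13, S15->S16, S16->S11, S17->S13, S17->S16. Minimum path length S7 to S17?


BFS layer-by-layer from S7:
  dist 0: {S7}
  dist 1: {S4, S12}
  dist 2: {S0, S3}
  dist 3: {S1, S8, S11, S15}
  dist 4: {S5, S6, S10, S13, S14, S16, S17}
  -> S17 reached at distance 4
Shortest path length = 4

4


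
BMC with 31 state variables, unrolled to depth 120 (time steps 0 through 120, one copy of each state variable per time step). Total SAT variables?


BMC unrolls to depth k, creating one copy of each state var for steps 0..k.
Step count = 120 + 1 = 121 (steps 0 through 120)
Vars per step = 31
Total = 31 * 121 = 3751

3751
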